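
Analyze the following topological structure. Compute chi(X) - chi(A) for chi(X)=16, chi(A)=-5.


Relative Euler characteristic: chi(X, A) = chi(X) - chi(A).
= 16 - (-5) = 21

21


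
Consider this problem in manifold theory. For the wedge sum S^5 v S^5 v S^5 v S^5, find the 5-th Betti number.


For a wedge of spheres, H_k (k>0) is free on one generator per sphere of dimension k.
Spheres of dimension 5: count = 4.
b_5 = 4

4


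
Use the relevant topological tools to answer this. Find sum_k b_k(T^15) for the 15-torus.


b_k(T^15) = C(15,k), so the sum over k is sum_k C(15,k) = 2^15.
Total = 2^15 = 32768

32768


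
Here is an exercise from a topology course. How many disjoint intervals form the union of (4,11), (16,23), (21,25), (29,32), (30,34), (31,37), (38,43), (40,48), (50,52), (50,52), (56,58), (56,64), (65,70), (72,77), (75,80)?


Sort and merge overlapping open intervals.
Merged: (4,11), (16,25), (29,37), (38,48), (50,52), (56,64), (65,70), (72,80).
Number of components = 8

8


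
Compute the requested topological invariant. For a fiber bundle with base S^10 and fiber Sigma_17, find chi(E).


chi(S^10) = 2 (n even), chi(Sigma_17) = 2 - 2*17 = -32.
chi(E) = 2 * (-32) = -64

-64


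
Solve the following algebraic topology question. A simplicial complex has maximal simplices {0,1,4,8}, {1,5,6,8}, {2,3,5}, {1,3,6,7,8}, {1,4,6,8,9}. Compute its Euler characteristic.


Enumerate all faces; f-vector: f_0=10, f_1=26, f_2=26, f_3=12, f_4=2.
chi = sum (-1)^k f_k = 0

0


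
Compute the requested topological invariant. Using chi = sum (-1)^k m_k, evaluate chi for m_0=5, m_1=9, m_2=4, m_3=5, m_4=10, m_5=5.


Morse theory: chi(M) = sum_k (-1)^k m_k where m_k = #(index-k critical points).
= (5) + (-9) + (4) + (-5) + (10) + (-5) = 0

0


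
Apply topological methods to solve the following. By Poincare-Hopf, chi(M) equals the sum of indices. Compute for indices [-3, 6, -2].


Poincare-Hopf: chi(M) = sum of indices of zeros.
chi = (-3) + (6) + (-2) = 1

1


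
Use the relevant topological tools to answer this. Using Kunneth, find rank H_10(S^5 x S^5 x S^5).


Each S^d has Poincare polynomial 1 + t^d.
The product S^5 x S^5 x S^5 has Poincare polynomial prod(1+t^d_i).
Expanding: b_0=1, b_5=3, b_10=3, b_15=1.
b_10 = 3

3


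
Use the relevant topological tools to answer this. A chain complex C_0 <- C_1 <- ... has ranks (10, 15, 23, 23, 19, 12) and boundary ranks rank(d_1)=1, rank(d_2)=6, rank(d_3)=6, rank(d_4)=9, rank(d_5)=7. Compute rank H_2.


rank H_k = rank(ker d_k) - rank(im d_{k+1}).
rank(ker d_2) = rank(C_2) - rank(d_2) = 23 - 6 = 17.
rank(im d_{2+1}) = 6.
rank H_2 = 17 - 6 = 11

11


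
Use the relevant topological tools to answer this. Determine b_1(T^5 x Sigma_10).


pi_1(A x B) = pi_1(A) x pi_1(B); rank of abelianization = b_1.
b_1(T^5) = 5, b_1(Sigma_10) = 2*10 = 20.
b_1(product) = 5 + 20 = 25

25


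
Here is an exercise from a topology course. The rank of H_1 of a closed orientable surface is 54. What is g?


For a closed orientable surface: b_1 = 2g.
54 = 2g
g = 54 / 2 = 27

27


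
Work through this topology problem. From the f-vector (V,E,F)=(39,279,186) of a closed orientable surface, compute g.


chi = V - E + F = 39 - 279 + 186 = -54
For orientable closed surface: chi = 2 - 2g, so g = (2 - chi)/2.
g = (2 - (-54)) / 2 = 56 / 2 = 28

28


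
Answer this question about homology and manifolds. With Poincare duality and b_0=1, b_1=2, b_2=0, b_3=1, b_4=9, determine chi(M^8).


By Poincare duality b_k = b_{8-k}, so full Betti numbers: b_0=1, b_1=2, b_2=0, b_3=1, b_4=9, b_5=1, b_6=0, b_7=2, b_8=1.
chi = sum (-1)^k b_k = 5

5


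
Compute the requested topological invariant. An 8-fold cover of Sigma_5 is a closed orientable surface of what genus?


For an n-sheeted cover: chi(E) = n * chi(B).
chi(Sigma_5) = 2 - 2*5 = -8.
chi(E) = 8 * (-8) = -64.
genus(E) = (2 - chi(E))/2 = (2 - (-64))/2 = 66/2 = 33

33


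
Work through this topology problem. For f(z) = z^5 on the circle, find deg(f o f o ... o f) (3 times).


deg(f) = 5. Degree is multiplicative: deg(f^3) = (deg f)^3.
deg(f^3) = (5)^3 = 125

125


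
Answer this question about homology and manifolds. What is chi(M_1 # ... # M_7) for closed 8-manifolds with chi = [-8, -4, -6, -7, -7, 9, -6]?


For n-manifolds: chi(A#B) = chi(A) + chi(B) - chi(S^8).
chi(S^8) = 1 + (-1)^8 = 2.
chi(#) = (sum chi_i) - (7-1)*chi(S^8) = -29 - 6*2 = -41

-41


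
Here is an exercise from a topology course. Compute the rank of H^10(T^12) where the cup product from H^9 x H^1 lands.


Cup product: H^p x H^q -> H^{p+q}; here p+q = 9+1 = 10.
rank H^k(T^n) = C(n,k).
C(12,10) = 66

66


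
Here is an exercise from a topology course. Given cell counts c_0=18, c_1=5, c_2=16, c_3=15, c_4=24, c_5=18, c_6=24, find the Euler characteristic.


chi = sum_k (-1)^k c_k.
= (-1)^0*18 + (-1)^1*5 + (-1)^2*16 + (-1)^3*15 + (-1)^4*24 + (-1)^5*18 + (-1)^6*24
= (18) + (-5) + (16) + (-15) + (24) + (-18) + (24)
= 44

44


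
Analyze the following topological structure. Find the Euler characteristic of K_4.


K_4: V = 4, E = C(4,2) = 6.
chi = V - E = 4 - 6 = -2

-2


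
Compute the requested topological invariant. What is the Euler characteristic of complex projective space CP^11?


CP^11 has one cell in each even dimension 0, 2, ..., 2*11 (11+1 cells total).
All cells are even-dimensional, so chi = number of cells.
chi = 11 + 1 = 12

12


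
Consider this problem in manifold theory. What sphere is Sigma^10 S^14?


Each suspension raises dimension by 1: Sigma S^n = S^{n+1}.
Sigma^10 S^14 = S^{14+10} = S^24

24


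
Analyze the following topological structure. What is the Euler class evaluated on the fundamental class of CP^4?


For any closed oriented manifold, <e(TM),[M]> = chi(M).
chi(CP^4) = 4+1 = 5

5


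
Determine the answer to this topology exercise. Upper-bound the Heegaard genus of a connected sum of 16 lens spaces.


Heegaard genus satisfies g(A#B) <= g(A) + g(B).
Each lens space has g = 1.
Upper bound: 16 * 1 = 16

16


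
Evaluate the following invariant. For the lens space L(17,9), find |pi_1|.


pi_1(L(p,q)) = Z/pZ for any q coprime to p.
|pi_1(L(17,9))| = 17

17


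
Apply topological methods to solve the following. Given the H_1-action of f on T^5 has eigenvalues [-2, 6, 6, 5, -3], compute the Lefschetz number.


For a torus self-map: L(f) = det(I - A) where A acts on H_1.
L(f) = (1--2) * (1-6) * (1-6) * (1-5) * (1--3) = 3 * -5 * -5 * -4 * 4 = -1200

-1200


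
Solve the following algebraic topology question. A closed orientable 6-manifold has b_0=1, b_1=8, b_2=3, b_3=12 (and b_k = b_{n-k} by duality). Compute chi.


By Poincare duality b_k = b_{6-k}, so full Betti numbers: b_0=1, b_1=8, b_2=3, b_3=12, b_4=3, b_5=8, b_6=1.
chi = sum (-1)^k b_k = -20

-20


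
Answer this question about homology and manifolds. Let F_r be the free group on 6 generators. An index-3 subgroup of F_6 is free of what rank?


Nielsen-Schreier: an index-n subgroup of F_r is free of rank 1 + n(r-1).
Equivalently: chi(cover) = n*chi(base); chi(vee_r S^1) = 1 - 6 = -5.
chi(E) = 3*(-5) = -15; rank = 1 - chi(E) = 1 - (-15) = 16.
rank = 1 + 3*(6-1) = 1 + 15 = 16

16


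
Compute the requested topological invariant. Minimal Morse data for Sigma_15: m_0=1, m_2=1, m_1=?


A perfect Morse function has m_k = b_k.
For Sigma_15: b_0=1, b_1=2g=30, b_2=1.
Saddles m_1 = 2g = 30

30


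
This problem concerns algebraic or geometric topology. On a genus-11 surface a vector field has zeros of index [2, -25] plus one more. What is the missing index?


Poincare-Hopf: sum of indices = chi(M).
chi(Sigma_11) = 2 - 2*11 = -20.
Sum of known indices = -23.
x = chi - (sum known) = -20 - (-23) = 3

3


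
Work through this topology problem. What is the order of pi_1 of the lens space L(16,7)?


pi_1(L(p,q)) = Z/pZ for any q coprime to p.
|pi_1(L(16,7))| = 16

16


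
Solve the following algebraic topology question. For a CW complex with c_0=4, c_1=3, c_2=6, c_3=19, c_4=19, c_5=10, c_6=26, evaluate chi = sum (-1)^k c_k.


chi = sum_k (-1)^k c_k.
= (-1)^0*4 + (-1)^1*3 + (-1)^2*6 + (-1)^3*19 + (-1)^4*19 + (-1)^5*10 + (-1)^6*26
= (4) + (-3) + (6) + (-19) + (19) + (-10) + (26)
= 23

23


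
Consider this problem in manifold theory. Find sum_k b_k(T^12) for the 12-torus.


b_k(T^12) = C(12,k), so the sum over k is sum_k C(12,k) = 2^12.
Total = 2^12 = 4096

4096


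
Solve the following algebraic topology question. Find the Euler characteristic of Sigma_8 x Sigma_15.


chi(Sigma_8) = 2 - 2*8 = -14
chi(Sigma_15) = 2 - 2*15 = -28
chi(product) = (-14) * (-28) = 392

392


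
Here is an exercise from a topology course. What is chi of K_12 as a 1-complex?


K_12: V = 12, E = C(12,2) = 66.
chi = V - E = 12 - 66 = -54

-54


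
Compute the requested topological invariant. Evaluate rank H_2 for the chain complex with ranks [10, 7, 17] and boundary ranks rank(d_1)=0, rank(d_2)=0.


rank H_k = rank(ker d_k) - rank(im d_{k+1}).
rank(ker d_2) = rank(C_2) - rank(d_2) = 17 - 0 = 17.
rank(im d_{2+1}) = 0.
rank H_2 = 17 - 0 = 17

17


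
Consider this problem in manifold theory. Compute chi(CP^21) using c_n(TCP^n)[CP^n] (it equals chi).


For any closed oriented manifold, <e(TM),[M]> = chi(M).
chi(CP^21) = 21+1 = 22

22


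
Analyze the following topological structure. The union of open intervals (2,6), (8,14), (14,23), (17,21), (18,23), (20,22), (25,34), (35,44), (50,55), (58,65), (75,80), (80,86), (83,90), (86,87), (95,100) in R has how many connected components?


Sort and merge overlapping open intervals.
Merged: (2,6), (8,14), (14,23), (25,34), (35,44), (50,55), (58,65), (75,80), (80,90), (95,100).
Number of components = 10

10


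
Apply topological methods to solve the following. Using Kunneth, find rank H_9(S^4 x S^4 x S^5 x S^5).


Each S^d has Poincare polynomial 1 + t^d.
The product S^4 x S^4 x S^5 x S^5 has Poincare polynomial prod(1+t^d_i).
Expanding: b_0=1, b_4=2, b_5=2, b_8=1, b_9=4, b_10=1, b_13=2, b_14=2, b_18=1.
b_9 = 4

4


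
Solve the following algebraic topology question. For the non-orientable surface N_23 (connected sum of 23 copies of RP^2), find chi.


For a non-orientable closed surface with k crosscaps: chi = 2 - k.
Here k = 23.
chi = 2 - 23 = -21

-21


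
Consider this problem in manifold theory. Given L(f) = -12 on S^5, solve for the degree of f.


L(f) = 1 + (-1)^5 deg(f) on S^5.
-12 = 1 + (-1)^5 * deg(f)
(-1)^5 * deg(f) = -13
deg(f) = 13

13


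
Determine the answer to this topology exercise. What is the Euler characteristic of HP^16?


HP^16 has one cell in each dimension 0, 4, ..., 4*16 (16+1 cells, all even-dim).
chi = 16 + 1 = 17

17


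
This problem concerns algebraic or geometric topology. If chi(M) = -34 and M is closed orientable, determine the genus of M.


chi = 2 - 2g for closed orientable surfaces.
-34 = 2 - 2g
2g = 2 - (-34) = 36
g = 18

18


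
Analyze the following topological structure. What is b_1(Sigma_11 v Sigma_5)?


For a wedge: H_1(A v B) = H_1(A) + H_1(B).
b_1(Sigma_11) = 22, b_1(Sigma_5) = 10.
b_1 = 22 + 10 = 32

32


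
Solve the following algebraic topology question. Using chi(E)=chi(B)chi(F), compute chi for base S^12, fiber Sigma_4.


chi(S^12) = 2 (n even), chi(Sigma_4) = 2 - 2*4 = -6.
chi(E) = 2 * (-6) = -12

-12


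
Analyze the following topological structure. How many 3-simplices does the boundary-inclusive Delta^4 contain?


Delta^4 has 4+1 vertices. A 3-face is a choice of 3+1 vertices.
f_3 = C(4+1, 3+1) = C(5,4) = 5

5


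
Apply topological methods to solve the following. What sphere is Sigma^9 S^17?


Each suspension raises dimension by 1: Sigma S^n = S^{n+1}.
Sigma^9 S^17 = S^{17+9} = S^26

26


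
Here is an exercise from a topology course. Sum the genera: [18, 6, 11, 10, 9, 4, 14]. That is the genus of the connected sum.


Genus is additive under connected sum of orientable surfaces.
g = 18 + 6 + 11 + 10 + 9 + 4 + 14 = 72

72


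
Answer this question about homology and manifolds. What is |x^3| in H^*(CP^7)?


|x| = 2 in H^*(CP^n).
|x^3| = 3 * |x| = 3 * 2 = 6

6


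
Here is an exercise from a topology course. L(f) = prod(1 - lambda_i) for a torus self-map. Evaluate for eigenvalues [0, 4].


For a torus self-map: L(f) = det(I - A) where A acts on H_1.
L(f) = (1-0) * (1-4) = 1 * -3 = -3

-3


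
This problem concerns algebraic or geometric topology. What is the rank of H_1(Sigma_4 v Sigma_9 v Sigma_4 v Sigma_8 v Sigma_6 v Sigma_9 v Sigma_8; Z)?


For a wedge X v Y: reduced H_k(X v Y) = H_k(X) + H_k(Y).
Each Sigma_g contributes b_1 = 2g.
b_1 = 8 + 18 + 8 + 16 + 12 + 18 + 16 = 96

96


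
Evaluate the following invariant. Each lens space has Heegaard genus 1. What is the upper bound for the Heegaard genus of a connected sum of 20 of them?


Heegaard genus satisfies g(A#B) <= g(A) + g(B).
Each lens space has g = 1.
Upper bound: 20 * 1 = 20

20


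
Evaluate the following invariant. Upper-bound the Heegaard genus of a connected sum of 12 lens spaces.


Heegaard genus satisfies g(A#B) <= g(A) + g(B).
Each lens space has g = 1.
Upper bound: 12 * 1 = 12

12


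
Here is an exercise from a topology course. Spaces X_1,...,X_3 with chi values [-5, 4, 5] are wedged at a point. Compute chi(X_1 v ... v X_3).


chi(A v B) = chi(A) + chi(B) - 1 (one point identified).
For 3 spaces: chi = (sum chi_i) - (3 - 1).
sum = 4; chi = 4 - 2 = 2

2


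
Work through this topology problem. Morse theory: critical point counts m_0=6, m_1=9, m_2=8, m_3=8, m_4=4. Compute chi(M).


Morse theory: chi(M) = sum_k (-1)^k m_k where m_k = #(index-k critical points).
= (6) + (-9) + (8) + (-8) + (4) = 1

1


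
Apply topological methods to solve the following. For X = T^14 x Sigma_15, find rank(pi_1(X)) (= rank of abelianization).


pi_1(A x B) = pi_1(A) x pi_1(B); rank of abelianization = b_1.
b_1(T^14) = 14, b_1(Sigma_15) = 2*15 = 30.
b_1(product) = 14 + 30 = 44

44


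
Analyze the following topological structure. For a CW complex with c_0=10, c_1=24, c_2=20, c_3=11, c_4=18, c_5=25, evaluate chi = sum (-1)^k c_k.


chi = sum_k (-1)^k c_k.
= (-1)^0*10 + (-1)^1*24 + (-1)^2*20 + (-1)^3*11 + (-1)^4*18 + (-1)^5*25
= (10) + (-24) + (20) + (-11) + (18) + (-25)
= -12

-12


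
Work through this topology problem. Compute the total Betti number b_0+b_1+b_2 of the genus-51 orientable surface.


For Sigma_51: b_0 = 1, b_1 = 2g = 102, b_2 = 1.
Total = 1 + 102 + 1 = 104

104


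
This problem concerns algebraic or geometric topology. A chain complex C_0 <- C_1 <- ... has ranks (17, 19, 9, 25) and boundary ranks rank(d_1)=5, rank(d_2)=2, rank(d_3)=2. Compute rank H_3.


rank H_k = rank(ker d_k) - rank(im d_{k+1}).
rank(ker d_3) = rank(C_3) - rank(d_3) = 25 - 2 = 23.
rank(im d_{3+1}) = 0.
rank H_3 = 23 - 0 = 23

23


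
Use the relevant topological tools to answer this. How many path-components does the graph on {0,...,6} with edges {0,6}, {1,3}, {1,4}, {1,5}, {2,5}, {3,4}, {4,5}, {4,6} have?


Run DFS/union-find over 7 vertices.
V = 7, E = 8.
Number of components = 1

1


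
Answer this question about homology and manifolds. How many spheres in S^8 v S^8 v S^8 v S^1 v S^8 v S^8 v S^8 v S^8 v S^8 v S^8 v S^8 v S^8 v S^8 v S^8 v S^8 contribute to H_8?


For a wedge of spheres, H_k (k>0) is free on one generator per sphere of dimension k.
Spheres of dimension 8: count = 14.
b_8 = 14

14


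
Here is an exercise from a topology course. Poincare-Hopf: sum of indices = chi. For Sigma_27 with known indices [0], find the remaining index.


Poincare-Hopf: sum of indices = chi(M).
chi(Sigma_27) = 2 - 2*27 = -52.
Sum of known indices = 0.
x = chi - (sum known) = -52 - (0) = -52

-52


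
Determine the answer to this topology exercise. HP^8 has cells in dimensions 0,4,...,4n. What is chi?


HP^8 has one cell in each dimension 0, 4, ..., 4*8 (8+1 cells, all even-dim).
chi = 8 + 1 = 9

9


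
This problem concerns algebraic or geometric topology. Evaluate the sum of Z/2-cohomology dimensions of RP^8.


H^k(RP^8; Z/2) = Z/2 for each 0 <= k <= 8.
Total dimension = 8 + 1 = 9

9


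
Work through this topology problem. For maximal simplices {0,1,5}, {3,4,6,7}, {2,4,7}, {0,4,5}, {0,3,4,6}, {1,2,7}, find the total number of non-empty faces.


Each maximal simplex on m vertices has 2^m - 1 nonempty faces.
Take the union (dedupe shared faces).
Total distinct faces = 38

38


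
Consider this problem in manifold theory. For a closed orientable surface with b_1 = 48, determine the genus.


For a closed orientable surface: b_1 = 2g.
48 = 2g
g = 48 / 2 = 24

24


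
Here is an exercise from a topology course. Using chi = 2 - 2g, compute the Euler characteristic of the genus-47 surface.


For a closed orientable surface of genus g: chi = 2 - 2g.
Here g = 47.
chi = 2 - 2*47 = 2 - 94 = -92

-92


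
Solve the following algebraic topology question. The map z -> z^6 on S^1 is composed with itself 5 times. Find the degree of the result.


deg(f) = 6. Degree is multiplicative: deg(f^5) = (deg f)^5.
deg(f^5) = (6)^5 = 7776

7776


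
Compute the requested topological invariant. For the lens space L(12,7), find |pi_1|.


pi_1(L(p,q)) = Z/pZ for any q coprime to p.
|pi_1(L(12,7))| = 12

12


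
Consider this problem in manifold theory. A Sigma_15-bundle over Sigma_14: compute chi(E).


For a fiber bundle F -> E -> B (with CW structure): chi(E) = chi(B) * chi(F).
chi(Sigma_14) = -26, chi(Sigma_15) = -28.
chi(E) = (-26) * (-28) = 728

728


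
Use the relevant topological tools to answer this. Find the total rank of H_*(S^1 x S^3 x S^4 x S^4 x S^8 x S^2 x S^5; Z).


Total Betti number is multiplicative under products.
Each S^d (d>=1) has total Betti number 2.
There are 7 sphere factors.
Total = 2^7 = 128

128


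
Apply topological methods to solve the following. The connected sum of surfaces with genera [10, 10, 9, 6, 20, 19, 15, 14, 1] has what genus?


Genus is additive under connected sum of orientable surfaces.
g = 10 + 10 + 9 + 6 + 20 + 19 + 15 + 14 + 1 = 104

104


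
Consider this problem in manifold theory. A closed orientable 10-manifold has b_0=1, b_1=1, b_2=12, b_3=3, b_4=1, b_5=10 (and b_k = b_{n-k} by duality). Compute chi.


By Poincare duality b_k = b_{10-k}, so full Betti numbers: b_0=1, b_1=1, b_2=12, b_3=3, b_4=1, b_5=10, b_6=1, b_7=3, b_8=12, b_9=1, b_10=1.
chi = sum (-1)^k b_k = 10

10


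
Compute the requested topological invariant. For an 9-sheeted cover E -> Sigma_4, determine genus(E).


For an n-sheeted cover: chi(E) = n * chi(B).
chi(Sigma_4) = 2 - 2*4 = -6.
chi(E) = 9 * (-6) = -54.
genus(E) = (2 - chi(E))/2 = (2 - (-54))/2 = 56/2 = 28

28


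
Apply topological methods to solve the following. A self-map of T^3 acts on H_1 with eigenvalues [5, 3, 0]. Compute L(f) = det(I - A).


For a torus self-map: L(f) = det(I - A) where A acts on H_1.
L(f) = (1-5) * (1-3) * (1-0) = -4 * -2 * 1 = 8

8


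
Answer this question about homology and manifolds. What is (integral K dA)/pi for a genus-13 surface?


Gauss-Bonnet: integral K dA = 2*pi*chi(M).
chi(Sigma_13) = 2 - 2*13 = -24.
(integral K dA)/pi = 2*chi = 2*(-24) = -48

-48


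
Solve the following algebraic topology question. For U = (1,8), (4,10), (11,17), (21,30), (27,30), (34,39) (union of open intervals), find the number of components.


Sort and merge overlapping open intervals.
Merged: (1,10), (11,17), (21,30), (34,39).
Number of components = 4

4


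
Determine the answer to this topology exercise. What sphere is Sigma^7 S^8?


Each suspension raises dimension by 1: Sigma S^n = S^{n+1}.
Sigma^7 S^8 = S^{8+7} = S^15

15


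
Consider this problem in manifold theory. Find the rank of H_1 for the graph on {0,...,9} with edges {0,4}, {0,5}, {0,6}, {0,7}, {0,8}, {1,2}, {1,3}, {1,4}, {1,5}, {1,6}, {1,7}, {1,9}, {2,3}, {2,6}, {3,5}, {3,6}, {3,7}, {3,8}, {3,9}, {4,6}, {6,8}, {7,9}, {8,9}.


b_1 = E - V + (number of components).
E = 23, V = 10, components = 1.
b_1 = 23 - 10 + 1 = 14

14


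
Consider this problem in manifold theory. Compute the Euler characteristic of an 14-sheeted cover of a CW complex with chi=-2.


For a finite covering: chi(E) = (number of sheets) * chi(B).
chi(E) = 14 * (-2) = -28

-28


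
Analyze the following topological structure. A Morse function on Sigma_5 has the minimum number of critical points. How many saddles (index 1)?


A perfect Morse function has m_k = b_k.
For Sigma_5: b_0=1, b_1=2g=10, b_2=1.
Saddles m_1 = 2g = 10

10


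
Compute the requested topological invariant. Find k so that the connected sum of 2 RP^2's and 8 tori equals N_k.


Since a >= 1, the sum is non-orientable; each T^2 can be replaced by RP^2 # RP^2 (since T^2#RP^2 = 3RP^2).
Total crosscaps k = 2 + 2*8 = 18.
Check via chi: chi = 2*1 + 8*0 - (2+8-1)*2 = -16 = 2 - k = -16. Consistent.

18


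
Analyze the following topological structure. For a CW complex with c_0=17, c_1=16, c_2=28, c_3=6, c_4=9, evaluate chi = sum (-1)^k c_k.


chi = sum_k (-1)^k c_k.
= (-1)^0*17 + (-1)^1*16 + (-1)^2*28 + (-1)^3*6 + (-1)^4*9
= (17) + (-16) + (28) + (-6) + (9)
= 32

32


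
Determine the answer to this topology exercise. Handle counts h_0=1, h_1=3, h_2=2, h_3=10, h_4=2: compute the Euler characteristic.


Handles of index k contribute (-1)^k to chi (same as CW cells).
chi = (1) + (-3) + (2) + (-10) + (2) = -8

-8


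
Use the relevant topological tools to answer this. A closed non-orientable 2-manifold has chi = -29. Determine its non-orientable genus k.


chi = 2 - k for closed non-orientable surfaces with k crosscaps.
-29 = 2 - k
k = 2 - (-29) = 31

31


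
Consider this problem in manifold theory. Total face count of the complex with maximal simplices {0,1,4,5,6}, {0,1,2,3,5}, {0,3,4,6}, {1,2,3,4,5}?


Each maximal simplex on m vertices has 2^m - 1 nonempty faces.
Take the union (dedupe shared faces).
Total distinct faces = 72

72


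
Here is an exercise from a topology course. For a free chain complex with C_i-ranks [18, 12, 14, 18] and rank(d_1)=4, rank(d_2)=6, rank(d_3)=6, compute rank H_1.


rank H_k = rank(ker d_k) - rank(im d_{k+1}).
rank(ker d_1) = rank(C_1) - rank(d_1) = 12 - 4 = 8.
rank(im d_{1+1}) = 6.
rank H_1 = 8 - 6 = 2

2


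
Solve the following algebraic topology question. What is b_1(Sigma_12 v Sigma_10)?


For a wedge: H_1(A v B) = H_1(A) + H_1(B).
b_1(Sigma_12) = 24, b_1(Sigma_10) = 20.
b_1 = 24 + 20 = 44

44


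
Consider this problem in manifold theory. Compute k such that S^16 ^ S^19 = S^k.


S^m ^ S^n = S^{m+n}.
k = 16 + 19 = 35

35


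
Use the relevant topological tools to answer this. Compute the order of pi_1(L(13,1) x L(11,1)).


pi_1(X x Y) = pi_1(X) x pi_1(Y).
pi_1(L(13,1)) = Z/13, pi_1(L(11,1)) = Z/11.
|Z/13 x Z/11| = 13 * 11 = 143

143


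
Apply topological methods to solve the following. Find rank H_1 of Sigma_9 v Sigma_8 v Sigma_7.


For a wedge X v Y: reduced H_k(X v Y) = H_k(X) + H_k(Y).
Each Sigma_g contributes b_1 = 2g.
b_1 = 18 + 16 + 14 = 48

48


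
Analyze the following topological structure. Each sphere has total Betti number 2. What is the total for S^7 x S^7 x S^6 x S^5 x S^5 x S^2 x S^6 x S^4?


Total Betti number is multiplicative under products.
Each S^d (d>=1) has total Betti number 2.
There are 8 sphere factors.
Total = 2^8 = 256

256


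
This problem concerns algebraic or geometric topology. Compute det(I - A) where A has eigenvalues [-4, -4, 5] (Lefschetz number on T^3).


For a torus self-map: L(f) = det(I - A) where A acts on H_1.
L(f) = (1--4) * (1--4) * (1-5) = 5 * 5 * -4 = -100

-100


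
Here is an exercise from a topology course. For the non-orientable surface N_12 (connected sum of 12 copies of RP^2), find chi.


For a non-orientable closed surface with k crosscaps: chi = 2 - k.
Here k = 12.
chi = 2 - 12 = -10

-10


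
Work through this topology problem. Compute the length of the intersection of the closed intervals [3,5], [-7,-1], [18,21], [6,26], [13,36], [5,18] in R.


Intersection = [max(a_i), min(b_i)] = [18, -1].
Since 18 > -1, the intersection is empty.
Length = 0

0


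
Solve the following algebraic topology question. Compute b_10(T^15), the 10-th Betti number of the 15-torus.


By the Kunneth formula, b_k(T^n) = C(n,k).
b_10(T^15) = C(15,10).
C(15,10) = 15!/(10!*5!) = 3003

3003


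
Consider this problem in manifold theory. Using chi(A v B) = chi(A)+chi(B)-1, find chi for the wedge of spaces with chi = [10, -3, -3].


chi(A v B) = chi(A) + chi(B) - 1 (one point identified).
For 3 spaces: chi = (sum chi_i) - (3 - 1).
sum = 4; chi = 4 - 2 = 2

2


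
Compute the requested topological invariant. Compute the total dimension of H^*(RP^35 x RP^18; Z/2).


dim H^*(RP^n; Z/2) = n+1 (one Z/2 in each degree 0..n).
Total Betti number is multiplicative.
Total = (35+1) * (18+1) = 36 * 19 = 684

684


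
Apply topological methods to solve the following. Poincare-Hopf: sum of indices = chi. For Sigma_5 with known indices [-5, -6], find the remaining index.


Poincare-Hopf: sum of indices = chi(M).
chi(Sigma_5) = 2 - 2*5 = -8.
Sum of known indices = -11.
x = chi - (sum known) = -8 - (-11) = 3

3


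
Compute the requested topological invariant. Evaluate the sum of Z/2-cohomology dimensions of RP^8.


H^k(RP^8; Z/2) = Z/2 for each 0 <= k <= 8.
Total dimension = 8 + 1 = 9

9


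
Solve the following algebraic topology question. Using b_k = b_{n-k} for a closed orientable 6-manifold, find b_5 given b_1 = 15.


Poincare duality for closed orientable n-manifolds: b_k = b_{n-k}.
Here n = 6, so b_5 = b_1 = 15

15


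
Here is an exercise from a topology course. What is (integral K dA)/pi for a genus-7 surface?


Gauss-Bonnet: integral K dA = 2*pi*chi(M).
chi(Sigma_7) = 2 - 2*7 = -12.
(integral K dA)/pi = 2*chi = 2*(-12) = -24

-24


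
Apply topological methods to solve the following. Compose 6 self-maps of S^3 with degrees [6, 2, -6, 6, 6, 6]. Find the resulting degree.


Degree is multiplicative: deg(composition) = product of degrees.
= (6) * (2) * (-6) * (6) * (6) * (6) = -15552

-15552


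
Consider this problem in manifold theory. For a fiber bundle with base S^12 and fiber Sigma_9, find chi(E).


chi(S^12) = 2 (n even), chi(Sigma_9) = 2 - 2*9 = -16.
chi(E) = 2 * (-16) = -32

-32


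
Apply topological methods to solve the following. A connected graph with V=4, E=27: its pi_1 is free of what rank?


For a connected graph: rank(pi_1) = b_1 = E - V + 1 = 1 - chi.
chi = V - E = 4 - 27 = -23.
rank = 1 - (-23) = 27 - 4 + 1 = 24

24


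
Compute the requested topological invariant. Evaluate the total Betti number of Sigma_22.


For Sigma_22: b_0 = 1, b_1 = 2g = 44, b_2 = 1.
Total = 1 + 44 + 1 = 46

46


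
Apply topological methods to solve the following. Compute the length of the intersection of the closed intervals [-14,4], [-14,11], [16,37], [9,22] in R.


Intersection = [max(a_i), min(b_i)] = [16, 4].
Since 16 > 4, the intersection is empty.
Length = 0

0


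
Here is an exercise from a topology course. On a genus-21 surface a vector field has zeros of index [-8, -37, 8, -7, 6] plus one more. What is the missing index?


Poincare-Hopf: sum of indices = chi(M).
chi(Sigma_21) = 2 - 2*21 = -40.
Sum of known indices = -38.
x = chi - (sum known) = -40 - (-38) = -2

-2


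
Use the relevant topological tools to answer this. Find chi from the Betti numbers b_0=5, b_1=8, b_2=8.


chi = sum_k (-1)^k b_k.
= (5) + (-8) + (8)
= 5

5


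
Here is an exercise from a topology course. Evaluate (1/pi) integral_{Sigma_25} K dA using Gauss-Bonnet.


Gauss-Bonnet: integral K dA = 2*pi*chi(M).
chi(Sigma_25) = 2 - 2*25 = -48.
(integral K dA)/pi = 2*chi = 2*(-48) = -96

-96


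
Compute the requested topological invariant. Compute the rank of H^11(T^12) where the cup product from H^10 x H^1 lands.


Cup product: H^p x H^q -> H^{p+q}; here p+q = 10+1 = 11.
rank H^k(T^n) = C(n,k).
C(12,11) = 12

12


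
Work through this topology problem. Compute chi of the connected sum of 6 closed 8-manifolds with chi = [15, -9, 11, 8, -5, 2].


For n-manifolds: chi(A#B) = chi(A) + chi(B) - chi(S^8).
chi(S^8) = 1 + (-1)^8 = 2.
chi(#) = (sum chi_i) - (6-1)*chi(S^8) = 22 - 5*2 = 12

12


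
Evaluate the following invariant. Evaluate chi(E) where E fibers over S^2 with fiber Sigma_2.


chi(S^2) = 2 (n even), chi(Sigma_2) = 2 - 2*2 = -2.
chi(E) = 2 * (-2) = -4

-4


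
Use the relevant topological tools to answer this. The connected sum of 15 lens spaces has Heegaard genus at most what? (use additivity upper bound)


Heegaard genus satisfies g(A#B) <= g(A) + g(B).
Each lens space has g = 1.
Upper bound: 15 * 1 = 15

15


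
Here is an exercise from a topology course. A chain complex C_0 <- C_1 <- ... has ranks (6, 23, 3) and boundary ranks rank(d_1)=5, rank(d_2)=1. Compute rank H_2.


rank H_k = rank(ker d_k) - rank(im d_{k+1}).
rank(ker d_2) = rank(C_2) - rank(d_2) = 3 - 1 = 2.
rank(im d_{2+1}) = 0.
rank H_2 = 2 - 0 = 2

2


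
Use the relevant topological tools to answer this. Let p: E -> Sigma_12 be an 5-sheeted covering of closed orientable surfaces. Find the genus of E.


For an n-sheeted cover: chi(E) = n * chi(B).
chi(Sigma_12) = 2 - 2*12 = -22.
chi(E) = 5 * (-22) = -110.
genus(E) = (2 - chi(E))/2 = (2 - (-110))/2 = 112/2 = 56

56


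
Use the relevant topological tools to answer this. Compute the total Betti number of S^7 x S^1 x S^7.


Total Betti number is multiplicative under products.
Each S^d (d>=1) has total Betti number 2.
There are 3 sphere factors.
Total = 2^3 = 8

8


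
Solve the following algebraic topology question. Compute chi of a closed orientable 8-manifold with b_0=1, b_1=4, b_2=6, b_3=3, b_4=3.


By Poincare duality b_k = b_{8-k}, so full Betti numbers: b_0=1, b_1=4, b_2=6, b_3=3, b_4=3, b_5=3, b_6=6, b_7=4, b_8=1.
chi = sum (-1)^k b_k = 3

3


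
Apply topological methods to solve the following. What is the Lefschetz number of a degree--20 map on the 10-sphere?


On S^10: L(f) = tr(f_0*) + (-1)^10 tr(f_10*) = 1 + (-1)^10 * deg(f).
L(f) = 1 + (-1)^10 * -20 = 1 + -20 = -19

-19


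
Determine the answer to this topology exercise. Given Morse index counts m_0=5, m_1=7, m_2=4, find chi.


Morse theory: chi(M) = sum_k (-1)^k m_k where m_k = #(index-k critical points).
= (5) + (-7) + (4) = 2

2


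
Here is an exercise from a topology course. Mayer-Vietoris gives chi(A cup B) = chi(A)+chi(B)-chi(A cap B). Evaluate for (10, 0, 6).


chi(A cup B) = chi(A) + chi(B) - chi(A cap B)
= 10 + (0) - (6)
= 4

4


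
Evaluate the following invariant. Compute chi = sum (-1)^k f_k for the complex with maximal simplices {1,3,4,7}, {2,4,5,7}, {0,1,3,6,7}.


Enumerate all faces; f-vector: f_0=8, f_1=18, f_2=17, f_3=7, f_4=1.
chi = sum (-1)^k f_k = 1

1


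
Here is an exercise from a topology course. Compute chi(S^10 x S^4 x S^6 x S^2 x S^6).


chi is multiplicative: chi(X x Y) = chi(X) chi(Y).
Each even-dim sphere has chi = 2. There are 5 factors.
chi = 2^5 = 32

32


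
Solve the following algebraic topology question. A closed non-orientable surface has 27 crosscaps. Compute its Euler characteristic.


For a non-orientable closed surface with k crosscaps: chi = 2 - k.
Here k = 27.
chi = 2 - 27 = -25

-25


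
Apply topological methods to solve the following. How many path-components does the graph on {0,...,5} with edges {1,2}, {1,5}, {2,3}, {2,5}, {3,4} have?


Run DFS/union-find over 6 vertices.
V = 6, E = 5.
Number of components = 2

2


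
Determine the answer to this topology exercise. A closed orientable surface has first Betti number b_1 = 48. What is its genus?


For a closed orientable surface: b_1 = 2g.
48 = 2g
g = 48 / 2 = 24

24


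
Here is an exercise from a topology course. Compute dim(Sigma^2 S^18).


Each suspension raises dimension by 1: Sigma S^n = S^{n+1}.
Sigma^2 S^18 = S^{18+2} = S^20

20


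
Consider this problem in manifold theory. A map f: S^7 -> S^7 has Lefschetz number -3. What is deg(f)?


L(f) = 1 + (-1)^7 deg(f) on S^7.
-3 = 1 + (-1)^7 * deg(f)
(-1)^7 * deg(f) = -4
deg(f) = 4

4


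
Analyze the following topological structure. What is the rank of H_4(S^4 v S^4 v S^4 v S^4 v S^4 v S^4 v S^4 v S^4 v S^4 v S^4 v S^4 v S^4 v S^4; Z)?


For a wedge of spheres, H_k (k>0) is free on one generator per sphere of dimension k.
Spheres of dimension 4: count = 13.
b_4 = 13

13


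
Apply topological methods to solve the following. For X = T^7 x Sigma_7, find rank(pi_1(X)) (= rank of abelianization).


pi_1(A x B) = pi_1(A) x pi_1(B); rank of abelianization = b_1.
b_1(T^7) = 7, b_1(Sigma_7) = 2*7 = 14.
b_1(product) = 7 + 14 = 21

21


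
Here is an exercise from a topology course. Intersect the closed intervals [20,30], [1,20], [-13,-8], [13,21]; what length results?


Intersection = [max(a_i), min(b_i)] = [20, -8].
Since 20 > -8, the intersection is empty.
Length = 0

0


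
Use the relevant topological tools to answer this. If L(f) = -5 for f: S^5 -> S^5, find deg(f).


L(f) = 1 + (-1)^5 deg(f) on S^5.
-5 = 1 + (-1)^5 * deg(f)
(-1)^5 * deg(f) = -6
deg(f) = 6

6


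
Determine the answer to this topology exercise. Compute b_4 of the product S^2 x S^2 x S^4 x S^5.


Each S^d has Poincare polynomial 1 + t^d.
The product S^2 x S^2 x S^4 x S^5 has Poincare polynomial prod(1+t^d_i).
Expanding: b_0=1, b_2=2, b_4=2, b_5=1, b_6=2, b_7=2, b_8=1, b_9=2, b_11=2, b_13=1.
b_4 = 2

2


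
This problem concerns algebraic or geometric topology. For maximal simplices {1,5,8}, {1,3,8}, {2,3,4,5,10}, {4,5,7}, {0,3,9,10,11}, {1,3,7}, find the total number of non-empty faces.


Each maximal simplex on m vertices has 2^m - 1 nonempty faces.
Take the union (dedupe shared faces).
Total distinct faces = 75

75


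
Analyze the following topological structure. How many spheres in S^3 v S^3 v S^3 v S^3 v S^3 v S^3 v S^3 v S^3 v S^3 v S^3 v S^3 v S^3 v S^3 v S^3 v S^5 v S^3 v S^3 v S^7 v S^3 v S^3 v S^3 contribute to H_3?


For a wedge of spheres, H_k (k>0) is free on one generator per sphere of dimension k.
Spheres of dimension 3: count = 19.
b_3 = 19

19


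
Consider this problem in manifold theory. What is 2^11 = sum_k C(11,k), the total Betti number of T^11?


b_k(T^11) = C(11,k), so the sum over k is sum_k C(11,k) = 2^11.
Total = 2^11 = 2048

2048


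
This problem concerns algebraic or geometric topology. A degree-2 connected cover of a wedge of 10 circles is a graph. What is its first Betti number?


Nielsen-Schreier: an index-n subgroup of F_r is free of rank 1 + n(r-1).
Equivalently: chi(cover) = n*chi(base); chi(vee_r S^1) = 1 - 10 = -9.
chi(E) = 2*(-9) = -18; rank = 1 - chi(E) = 1 - (-18) = 19.
rank = 1 + 2*(10-1) = 1 + 18 = 19

19


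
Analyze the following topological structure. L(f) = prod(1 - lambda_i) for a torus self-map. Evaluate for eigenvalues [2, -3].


For a torus self-map: L(f) = det(I - A) where A acts on H_1.
L(f) = (1-2) * (1--3) = -1 * 4 = -4

-4


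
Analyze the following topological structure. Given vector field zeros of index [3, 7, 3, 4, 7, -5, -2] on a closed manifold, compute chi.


Poincare-Hopf: chi(M) = sum of indices of zeros.
chi = (3) + (7) + (3) + (4) + (7) + (-5) + (-2) = 17

17


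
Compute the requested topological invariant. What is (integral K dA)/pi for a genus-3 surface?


Gauss-Bonnet: integral K dA = 2*pi*chi(M).
chi(Sigma_3) = 2 - 2*3 = -4.
(integral K dA)/pi = 2*chi = 2*(-4) = -8

-8


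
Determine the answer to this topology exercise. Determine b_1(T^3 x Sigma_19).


pi_1(A x B) = pi_1(A) x pi_1(B); rank of abelianization = b_1.
b_1(T^3) = 3, b_1(Sigma_19) = 2*19 = 38.
b_1(product) = 3 + 38 = 41

41


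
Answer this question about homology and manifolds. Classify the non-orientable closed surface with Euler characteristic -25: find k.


chi = 2 - k for closed non-orientable surfaces with k crosscaps.
-25 = 2 - k
k = 2 - (-25) = 27

27


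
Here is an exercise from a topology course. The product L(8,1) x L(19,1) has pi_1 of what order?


pi_1(X x Y) = pi_1(X) x pi_1(Y).
pi_1(L(8,1)) = Z/8, pi_1(L(19,1)) = Z/19.
|Z/8 x Z/19| = 8 * 19 = 152

152


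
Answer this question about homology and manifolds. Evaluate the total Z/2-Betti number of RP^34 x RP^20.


dim H^*(RP^n; Z/2) = n+1 (one Z/2 in each degree 0..n).
Total Betti number is multiplicative.
Total = (34+1) * (20+1) = 35 * 21 = 735

735


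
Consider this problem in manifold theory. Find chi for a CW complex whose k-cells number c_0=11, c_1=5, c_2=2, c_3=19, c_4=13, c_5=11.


chi = sum_k (-1)^k c_k.
= (-1)^0*11 + (-1)^1*5 + (-1)^2*2 + (-1)^3*19 + (-1)^4*13 + (-1)^5*11
= (11) + (-5) + (2) + (-19) + (13) + (-11)
= -9

-9


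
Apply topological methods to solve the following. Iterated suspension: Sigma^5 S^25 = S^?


Each suspension raises dimension by 1: Sigma S^n = S^{n+1}.
Sigma^5 S^25 = S^{25+5} = S^30

30


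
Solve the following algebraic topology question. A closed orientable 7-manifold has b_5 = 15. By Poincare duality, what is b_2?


Poincare duality for closed orientable n-manifolds: b_k = b_{n-k}.
Here n = 7, so b_2 = b_5 = 15

15


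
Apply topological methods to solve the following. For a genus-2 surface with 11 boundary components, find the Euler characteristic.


For a compact orientable surface with genus g and b boundary components: chi = 2 - 2g - b.
chi = 2 - 2*2 - 11 = 2 - 4 - 11 = -13

-13


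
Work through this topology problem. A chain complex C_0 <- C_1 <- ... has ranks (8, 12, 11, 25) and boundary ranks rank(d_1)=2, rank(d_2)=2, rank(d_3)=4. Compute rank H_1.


rank H_k = rank(ker d_k) - rank(im d_{k+1}).
rank(ker d_1) = rank(C_1) - rank(d_1) = 12 - 2 = 10.
rank(im d_{1+1}) = 2.
rank H_1 = 10 - 2 = 8

8


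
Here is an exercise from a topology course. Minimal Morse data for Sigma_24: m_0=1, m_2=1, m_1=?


A perfect Morse function has m_k = b_k.
For Sigma_24: b_0=1, b_1=2g=48, b_2=1.
Saddles m_1 = 2g = 48

48


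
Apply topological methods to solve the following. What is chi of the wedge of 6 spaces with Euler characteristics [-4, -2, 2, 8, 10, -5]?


chi(A v B) = chi(A) + chi(B) - 1 (one point identified).
For 6 spaces: chi = (sum chi_i) - (6 - 1).
sum = 9; chi = 9 - 5 = 4

4


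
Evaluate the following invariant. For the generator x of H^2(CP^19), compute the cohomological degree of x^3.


|x| = 2 in H^*(CP^n).
|x^3| = 3 * |x| = 3 * 2 = 6

6


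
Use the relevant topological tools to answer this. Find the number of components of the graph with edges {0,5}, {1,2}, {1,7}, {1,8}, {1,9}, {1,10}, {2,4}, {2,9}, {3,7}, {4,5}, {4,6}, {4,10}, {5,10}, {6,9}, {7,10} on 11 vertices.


Run DFS/union-find over 11 vertices.
V = 11, E = 15.
Number of components = 1

1


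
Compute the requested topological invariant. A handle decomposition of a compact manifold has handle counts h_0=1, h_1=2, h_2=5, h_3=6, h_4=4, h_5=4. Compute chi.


Handles of index k contribute (-1)^k to chi (same as CW cells).
chi = (1) + (-2) + (5) + (-6) + (4) + (-4) = -2

-2


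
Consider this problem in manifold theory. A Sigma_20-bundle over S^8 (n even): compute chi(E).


chi(S^8) = 2 (n even), chi(Sigma_20) = 2 - 2*20 = -38.
chi(E) = 2 * (-38) = -76

-76


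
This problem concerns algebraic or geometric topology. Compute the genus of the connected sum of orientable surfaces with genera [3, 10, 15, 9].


Genus is additive under connected sum of orientable surfaces.
g = 3 + 10 + 15 + 9 = 37

37


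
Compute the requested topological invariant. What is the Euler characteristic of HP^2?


HP^2 has one cell in each dimension 0, 4, ..., 4*2 (2+1 cells, all even-dim).
chi = 2 + 1 = 3

3


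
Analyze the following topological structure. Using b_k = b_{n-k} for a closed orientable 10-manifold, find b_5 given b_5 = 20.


Poincare duality for closed orientable n-manifolds: b_k = b_{n-k}.
Here n = 10, so b_5 = b_5 = 20

20
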